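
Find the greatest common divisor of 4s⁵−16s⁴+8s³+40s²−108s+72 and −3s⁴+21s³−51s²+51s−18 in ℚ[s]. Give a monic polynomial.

s²−4s+3

By polynomial division,
  4s⁵−16s⁴+8s³+40s²−108s+72 = (−(4/3)s−4)(−3s⁴+21s³−51s²+51s−18) + (24s³−96s²+72s)
  −3s⁴+21s³−51s²+51s−18 = (−(1/8)s+3/8)(24s³−96s²+72s) + (−6s²+24s−18)
  24s³−96s²+72s = (−4s)(−6s²+24s−18) + (0)
Last nonzero remainder: −6s²+24s−18. Dividing through by −6 gives the monic gcd s²−4s+3.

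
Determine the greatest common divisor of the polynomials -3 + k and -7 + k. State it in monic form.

Apply the Euclidean algorithm:
  k - 3 = (k - 7) + (4)
  k - 7 = ((1/4)k - 7/4)(4) + (0)
The last nonzero remainder is the constant 4, so the polynomials are coprime and gcd = 1.

1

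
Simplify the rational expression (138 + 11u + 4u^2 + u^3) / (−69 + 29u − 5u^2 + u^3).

(6 + u)/(−3 + u)

By polynomial division,
  u^3 + 4u^2 + 11u + 138 = (u^3 − 5u^2 + 29u − 69) + (9u^2 − 18u + 207)
  u^3 − 5u^2 + 29u − 69 = ((1/9)u − 1/3)(9u^2 − 18u + 207) + (0)
Last nonzero remainder: 9u^2 − 18u + 207. Dividing through by 9 gives the monic gcd u^2 − 2u + 23.
Cancel u^2 − 2u + 23 from numerator and denominator to get the reduced form.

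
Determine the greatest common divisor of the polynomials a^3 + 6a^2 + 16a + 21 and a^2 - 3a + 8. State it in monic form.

1

By polynomial division,
  a^3 + 6a^2 + 16a + 21 = (a + 9)(a^2 - 3a + 8) + (35a - 51)
  a^2 - 3a + 8 = ((1/35)a - 54/1225)(35a - 51) + (7046/1225)
  35a - 51 = ((42875/7046)a - 62475/7046)(7046/1225) + (0)
The last nonzero remainder is the constant 7046/1225, so the polynomials are coprime and gcd = 1.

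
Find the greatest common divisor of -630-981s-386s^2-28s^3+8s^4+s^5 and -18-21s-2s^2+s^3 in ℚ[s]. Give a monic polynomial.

Apply the Euclidean algorithm:
  s^5+8s^4-28s^3-386s^2-981s-630 = (s^2+10s+13)(s^3-2s^2-21s-18) + (-132s^2-528s-396)
  s^3-2s^2-21s-18 = (-(1/132)s+1/22)(-132s^2-528s-396) + (0)
Last nonzero remainder: -132s^2-528s-396. Dividing through by -132 gives the monic gcd s^2+4s+3.

3+4s+s^2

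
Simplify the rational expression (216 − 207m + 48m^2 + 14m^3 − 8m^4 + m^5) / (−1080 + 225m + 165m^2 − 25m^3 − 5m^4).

Apply the Euclidean algorithm:
  m^5 − 8m^4 + 14m^3 + 48m^2 − 207m + 216 = (−(1/5)m + 13/5)(−5m^4 − 25m^3 + 165m^2 + 225m − 1080) + (112m^3 − 336m^2 − 1008m + 3024)
  −5m^4 − 25m^3 + 165m^2 + 225m − 1080 = (−(5/112)m − 5/14)(112m^3 − 336m^2 − 1008m + 3024) + (0)
Last nonzero remainder: 112m^3 − 336m^2 − 1008m + 3024. Dividing through by 112 gives the monic gcd m^3 − 3m^2 − 9m + 27.
Cancel m^3 − 3m^2 − 9m + 27 from numerator and denominator to get the reduced form.

(−8 + 5m − m^2)/(40 + 5m)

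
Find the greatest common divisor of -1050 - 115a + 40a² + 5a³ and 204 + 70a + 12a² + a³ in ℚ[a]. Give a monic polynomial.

Repeated division with remainder:
  5a³ + 40a² - 115a - 1050 = (5)(a³ + 12a² + 70a + 204) + (-20a² - 465a - 2070)
  a³ + 12a² + 70a + 204 = (-(1/20)a + 9/16)(-20a² - 465a - 2070) + ((3649/16)a + 10947/8)
  -20a² - 465a - 2070 = (-(320/3649)a - 5520/3649)((3649/16)a + 10947/8) + (0)
Last nonzero remainder: (3649/16)a + 10947/8. Dividing through by 3649/16 gives the monic gcd a + 6.

6 + a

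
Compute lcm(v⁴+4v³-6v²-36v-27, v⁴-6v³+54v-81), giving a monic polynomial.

Euclidean algorithm in ℚ[v]:
  v⁴+4v³-6v²-36v-27 = (v⁴-6v³+54v-81) + (10v³-6v²-90v+54)
  v⁴-6v³+54v-81 = ((1/10)v-27/50)(10v³-6v²-90v+54) + ((144/25)v²-1296/25)
  10v³-6v²-90v+54 = ((125/72)v-25/24)((144/25)v²-1296/25) + (0)
Last nonzero remainder: (144/25)v²-1296/25. Dividing through by 144/25 gives the monic gcd v²-9.
Then lcm(f, g) = f·g / gcd(f, g); expanding and making the result monic gives the answer.

v⁶-2v⁵-21v⁴+36v³+135v²-162v-243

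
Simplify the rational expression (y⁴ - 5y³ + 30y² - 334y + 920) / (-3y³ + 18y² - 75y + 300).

(-y³ - 30y + 184)/(3y² - 3y + 60)

Apply the Euclidean algorithm:
  y⁴ - 5y³ + 30y² - 334y + 920 = (-(1/3)y - 1/3)(-3y³ + 18y² - 75y + 300) + (11y² - 259y + 1020)
  -3y³ + 18y² - 75y + 300 = (-(3/11)y - 579/121)(11y² - 259y + 1020) + (-(125376/121)y + 626880/121)
  11y² - 259y + 1020 = (-(1331/125376)y + 2057/10448)(-(125376/121)y + 626880/121) + (0)
Last nonzero remainder: -(125376/121)y + 626880/121. Dividing through by -125376/121 gives the monic gcd y - 5.
Cancel y - 5 from numerator and denominator to get the reduced form.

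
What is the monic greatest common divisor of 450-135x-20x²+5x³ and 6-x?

Apply the Euclidean algorithm:
  5x³-20x²-135x+450 = (-5x²-10x+75)(-x+6) + (0)
Last nonzero remainder: -x+6. Dividing through by -1 gives the monic gcd x-6.

-6+x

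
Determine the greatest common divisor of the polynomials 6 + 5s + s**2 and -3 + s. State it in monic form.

1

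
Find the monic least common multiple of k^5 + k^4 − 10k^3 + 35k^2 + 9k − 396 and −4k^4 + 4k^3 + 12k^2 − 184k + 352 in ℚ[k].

k^6 − k^5 − 12k^4 + 55k^3 − 61k^2 − 414k + 792

Repeated division with remainder:
  k^5 + k^4 − 10k^3 + 35k^2 + 9k − 396 = (−(1/4)k − 1/2)(−4k^4 + 4k^3 + 12k^2 − 184k + 352) + (−5k^3 − 5k^2 + 5k − 220)
  −4k^4 + 4k^3 + 12k^2 − 184k + 352 = ((4/5)k − 8/5)(−5k^3 − 5k^2 + 5k − 220) + (0)
Last nonzero remainder: −5k^3 − 5k^2 + 5k − 220. Dividing through by −5 gives the monic gcd k^3 + k^2 − k + 44.
Then lcm(f, g) = f·g / gcd(f, g); expanding and making the result monic gives the answer.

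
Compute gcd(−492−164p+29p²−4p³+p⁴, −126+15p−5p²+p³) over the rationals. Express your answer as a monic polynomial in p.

−6+p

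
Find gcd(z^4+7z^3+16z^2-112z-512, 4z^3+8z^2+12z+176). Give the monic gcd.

z+4

By polynomial division,
  z^4+7z^3+16z^2-112z-512 = ((1/4)z+5/4)(4z^3+8z^2+12z+176) + (3z^2-171z-732)
  4z^3+8z^2+12z+176 = ((4/3)z+236/3)(3z^2-171z-732) + (14440z+57760)
  3z^2-171z-732 = ((3/14440)z-183/14440)(14440z+57760) + (0)
Last nonzero remainder: 14440z+57760. Dividing through by 14440 gives the monic gcd z+4.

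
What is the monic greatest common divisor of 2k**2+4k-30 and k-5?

1

Euclidean algorithm in ℚ[k]:
  2k**2+4k-30 = (2k+14)(k-5) + (40)
  k-5 = ((1/40)k-1/8)(40) + (0)
The last nonzero remainder is the constant 40, so the polynomials are coprime and gcd = 1.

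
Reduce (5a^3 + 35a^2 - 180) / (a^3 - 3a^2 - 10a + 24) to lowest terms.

By polynomial division,
  5a^3 + 35a^2 - 180 = (5)(a^3 - 3a^2 - 10a + 24) + (50a^2 + 50a - 300)
  a^3 - 3a^2 - 10a + 24 = ((1/50)a - 2/25)(50a^2 + 50a - 300) + (0)
Last nonzero remainder: 50a^2 + 50a - 300. Dividing through by 50 gives the monic gcd a^2 + a - 6.
Cancel a^2 + a - 6 from numerator and denominator to get the reduced form.

(5a + 30)/(a - 4)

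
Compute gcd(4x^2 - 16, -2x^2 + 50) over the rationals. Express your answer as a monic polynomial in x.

Repeated division with remainder:
  4x^2 - 16 = (-2)(-2x^2 + 50) + (84)
  -2x^2 + 50 = (-(1/42)x^2 + 25/42)(84) + (0)
The last nonzero remainder is the constant 84, so the polynomials are coprime and gcd = 1.

1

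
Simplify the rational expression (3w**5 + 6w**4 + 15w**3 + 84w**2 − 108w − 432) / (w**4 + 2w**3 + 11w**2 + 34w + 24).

(3w**2 + 3w − 18)/(w + 1)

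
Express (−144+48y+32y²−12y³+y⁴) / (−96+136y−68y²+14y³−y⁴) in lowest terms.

(12+4y−y²)/(8−6y+y²)

By polynomial division,
  y⁴−12y³+32y²+48y−144 = (−1)(−y⁴+14y³−68y²+136y−96) + (2y³−36y²+184y−240)
  −y⁴+14y³−68y²+136y−96 = (−(1/2)y−2)(2y³−36y²+184y−240) + (−48y²+384y−576)
  2y³−36y²+184y−240 = (−(1/24)y+5/12)(−48y²+384y−576) + (0)
Last nonzero remainder: −48y²+384y−576. Dividing through by −48 gives the monic gcd y²−8y+12.
Cancel y²−8y+12 from numerator and denominator to get the reduced form.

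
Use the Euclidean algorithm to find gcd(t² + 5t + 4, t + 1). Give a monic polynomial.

By polynomial division,
  t² + 5t + 4 = (t + 4)(t + 1) + (0)
The last nonzero remainder t + 1 is already monic.

t + 1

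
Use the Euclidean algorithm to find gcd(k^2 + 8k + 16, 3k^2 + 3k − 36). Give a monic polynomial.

k + 4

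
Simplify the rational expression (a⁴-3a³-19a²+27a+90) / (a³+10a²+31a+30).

Euclidean algorithm in ℚ[a]:
  a⁴-3a³-19a²+27a+90 = (a-13)(a³+10a²+31a+30) + (80a²+400a+480)
  a³+10a²+31a+30 = ((1/80)a+1/16)(80a²+400a+480) + (0)
Last nonzero remainder: 80a²+400a+480. Dividing through by 80 gives the monic gcd a²+5a+6.
Cancel a²+5a+6 from numerator and denominator to get the reduced form.

(a²-8a+15)/(a+5)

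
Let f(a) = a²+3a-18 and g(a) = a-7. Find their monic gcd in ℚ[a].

Repeated division with remainder:
  a²+3a-18 = (a+10)(a-7) + (52)
  a-7 = ((1/52)a-7/52)(52) + (0)
The last nonzero remainder is the constant 52, so the polynomials are coprime and gcd = 1.

1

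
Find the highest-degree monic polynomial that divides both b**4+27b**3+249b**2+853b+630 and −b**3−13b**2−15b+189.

b**2+16b+63

By polynomial division,
  b**4+27b**3+249b**2+853b+630 = (−b−14)(−b**3−13b**2−15b+189) + (52b**2+832b+3276)
  −b**3−13b**2−15b+189 = (−(1/52)b+3/52)(52b**2+832b+3276) + (0)
Last nonzero remainder: 52b**2+832b+3276. Dividing through by 52 gives the monic gcd b**2+16b+63.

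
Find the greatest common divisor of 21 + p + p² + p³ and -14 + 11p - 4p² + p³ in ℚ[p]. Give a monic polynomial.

Repeated division with remainder:
  p³ + p² + p + 21 = (p³ - 4p² + 11p - 14) + (5p² - 10p + 35)
  p³ - 4p² + 11p - 14 = ((1/5)p - 2/5)(5p² - 10p + 35) + (0)
Last nonzero remainder: 5p² - 10p + 35. Dividing through by 5 gives the monic gcd p² - 2p + 7.

7 - 2p + p²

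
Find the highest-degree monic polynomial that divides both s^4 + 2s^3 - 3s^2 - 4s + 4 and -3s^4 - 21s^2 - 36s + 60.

Apply the Euclidean algorithm:
  s^4 + 2s^3 - 3s^2 - 4s + 4 = (-1/3)(-3s^4 - 21s^2 - 36s + 60) + (2s^3 - 10s^2 - 16s + 24)
  -3s^4 - 21s^2 - 36s + 60 = (-(3/2)s - 15/2)(2s^3 - 10s^2 - 16s + 24) + (-120s^2 - 120s + 240)
  2s^3 - 10s^2 - 16s + 24 = (-(1/60)s + 1/10)(-120s^2 - 120s + 240) + (0)
Last nonzero remainder: -120s^2 - 120s + 240. Dividing through by -120 gives the monic gcd s^2 + s - 2.

s^2 + s - 2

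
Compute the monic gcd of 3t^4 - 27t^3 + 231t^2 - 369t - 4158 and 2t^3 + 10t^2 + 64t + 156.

t + 3

Euclidean algorithm in ℚ[t]:
  3t^4 - 27t^3 + 231t^2 - 369t - 4158 = ((3/2)t - 21)(2t^3 + 10t^2 + 64t + 156) + (345t^2 + 741t - 882)
  2t^3 + 10t^2 + 64t + 156 = ((2/345)t + 656/39675)(345t^2 + 741t - 882) + ((751988/13225)t + 2255964/13225)
  345t^2 + 741t - 882 = ((4562625/751988)t - 1944075/375994)((751988/13225)t + 2255964/13225) + (0)
Last nonzero remainder: (751988/13225)t + 2255964/13225. Dividing through by 751988/13225 gives the monic gcd t + 3.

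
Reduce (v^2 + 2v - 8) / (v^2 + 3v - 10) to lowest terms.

Repeated division with remainder:
  v^2 + 2v - 8 = (v^2 + 3v - 10) + (-v + 2)
  v^2 + 3v - 10 = (-v - 5)(-v + 2) + (0)
Last nonzero remainder: -v + 2. Dividing through by -1 gives the monic gcd v - 2.
Cancel v - 2 from numerator and denominator to get the reduced form.

(v + 4)/(v + 5)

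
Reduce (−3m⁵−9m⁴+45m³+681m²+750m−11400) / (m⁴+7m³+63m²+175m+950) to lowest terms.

(−3m³+12m²+75m−300)/(m²+25)

By polynomial division,
  −3m⁵−9m⁴+45m³+681m²+750m−11400 = (−3m+12)(m⁴+7m³+63m²+175m+950) + (150m³+450m²+1500m−22800)
  m⁴+7m³+63m²+175m+950 = ((1/150)m+2/75)(150m³+450m²+1500m−22800) + (41m²+287m+1558)
  150m³+450m²+1500m−22800 = ((150/41)m−600/41)(41m²+287m+1558) + (0)
Last nonzero remainder: 41m²+287m+1558. Dividing through by 41 gives the monic gcd m²+7m+38.
Cancel m²+7m+38 from numerator and denominator to get the reduced form.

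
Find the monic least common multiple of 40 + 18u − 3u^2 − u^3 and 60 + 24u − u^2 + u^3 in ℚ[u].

By polynomial division,
  −u^3 − 3u^2 + 18u + 40 = (−1)(u^3 − u^2 + 24u + 60) + (−4u^2 + 42u + 100)
  u^3 − u^2 + 24u + 60 = (−(1/4)u − 19/8)(−4u^2 + 42u + 100) + ((595/4)u + 595/2)
  −4u^2 + 42u + 100 = (−(16/595)u + 40/119)((595/4)u + 595/2) + (0)
Last nonzero remainder: (595/4)u + 595/2. Dividing through by 595/4 gives the monic gcd u + 2.
Then lcm(f, g) = f·g / gcd(f, g); expanding and making the result monic gives the answer.

−1200 − 420u + 104u^2 + 3u^3 + u^5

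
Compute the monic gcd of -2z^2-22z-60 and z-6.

1

Repeated division with remainder:
  -2z^2-22z-60 = (-2z-34)(z-6) + (-264)
  z-6 = (-(1/264)z+1/44)(-264) + (0)
The last nonzero remainder is the constant -264, so the polynomials are coprime and gcd = 1.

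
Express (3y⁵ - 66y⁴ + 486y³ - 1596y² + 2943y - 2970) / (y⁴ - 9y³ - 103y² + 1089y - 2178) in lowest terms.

(3y² - 6y + 15)/(y + 11)

Euclidean algorithm in ℚ[y]:
  3y⁵ - 66y⁴ + 486y³ - 1596y² + 2943y - 2970 = (3y - 39)(y⁴ - 9y³ - 103y² + 1089y - 2178) + (444y³ - 8880y² + 51948y - 87912)
  y⁴ - 9y³ - 103y² + 1089y - 2178 = ((1/444)y + 11/444)(444y³ - 8880y² + 51948y - 87912) + (0)
Last nonzero remainder: 444y³ - 8880y² + 51948y - 87912. Dividing through by 444 gives the monic gcd y³ - 20y² + 117y - 198.
Cancel y³ - 20y² + 117y - 198 from numerator and denominator to get the reduced form.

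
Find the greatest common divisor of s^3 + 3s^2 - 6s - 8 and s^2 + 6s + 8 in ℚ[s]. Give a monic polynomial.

s + 4

Euclidean algorithm in ℚ[s]:
  s^3 + 3s^2 - 6s - 8 = (s - 3)(s^2 + 6s + 8) + (4s + 16)
  s^2 + 6s + 8 = ((1/4)s + 1/2)(4s + 16) + (0)
Last nonzero remainder: 4s + 16. Dividing through by 4 gives the monic gcd s + 4.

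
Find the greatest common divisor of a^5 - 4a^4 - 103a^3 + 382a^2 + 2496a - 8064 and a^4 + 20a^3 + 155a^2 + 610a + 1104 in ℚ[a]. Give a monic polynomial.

By polynomial division,
  a^5 - 4a^4 - 103a^3 + 382a^2 + 2496a - 8064 = (a - 24)(a^4 + 20a^3 + 155a^2 + 610a + 1104) + (222a^3 + 3492a^2 + 16032a + 18432)
  a^4 + 20a^3 + 155a^2 + 610a + 1104 = ((1/222)a + 79/4107)(222a^3 + 3492a^2 + 16032a + 18432) + ((21375/1369)a^2 + (299250/1369)a + 1026000/1369)
  222a^3 + 3492a^2 + 16032a + 18432 = ((101306/7125)a + 175232/7125)((21375/1369)a^2 + (299250/1369)a + 1026000/1369) + (0)
Last nonzero remainder: (21375/1369)a^2 + (299250/1369)a + 1026000/1369. Dividing through by 21375/1369 gives the monic gcd a^2 + 14a + 48.

a^2 + 14a + 48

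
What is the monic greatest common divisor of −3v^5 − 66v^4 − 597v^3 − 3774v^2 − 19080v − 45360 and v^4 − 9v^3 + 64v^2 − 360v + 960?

v^2 + 40

Apply the Euclidean algorithm:
  −3v^5 − 66v^4 − 597v^3 − 3774v^2 − 19080v − 45360 = (−3v − 93)(v^4 − 9v^3 + 64v^2 − 360v + 960) + (−1242v^3 + 1098v^2 − 49680v + 43920)
  v^4 − 9v^3 + 64v^2 − 360v + 960 = (−(1/1242)v + 280/42849)(−1242v^3 + 1098v^2 − 49680v + 43920) + ((80104/4761)v^2 + 3204160/4761)
  −1242v^3 + 1098v^2 − 49680v + 43920 = (−(2956581/40052)v + 2613789/40052)((80104/4761)v^2 + 3204160/4761) + (0)
Last nonzero remainder: (80104/4761)v^2 + 3204160/4761. Dividing through by 80104/4761 gives the monic gcd v^2 + 40.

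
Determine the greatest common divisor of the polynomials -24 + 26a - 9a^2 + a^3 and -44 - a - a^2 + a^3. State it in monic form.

-4 + a

Euclidean algorithm in ℚ[a]:
  a^3 - 9a^2 + 26a - 24 = (a^3 - a^2 - a - 44) + (-8a^2 + 27a + 20)
  a^3 - a^2 - a - 44 = (-(1/8)a - 19/64)(-8a^2 + 27a + 20) + ((609/64)a - 609/16)
  -8a^2 + 27a + 20 = (-(512/609)a - 320/609)((609/64)a - 609/16) + (0)
Last nonzero remainder: (609/64)a - 609/16. Dividing through by 609/64 gives the monic gcd a - 4.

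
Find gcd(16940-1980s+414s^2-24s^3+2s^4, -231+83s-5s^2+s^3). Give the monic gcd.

By polynomial division,
  2s^4-24s^3+414s^2-1980s+16940 = (2s-14)(s^3-5s^2+83s-231) + (178s^2-356s+13706)
  s^3-5s^2+83s-231 = ((1/178)s-3/178)(178s^2-356s+13706) + (0)
Last nonzero remainder: 178s^2-356s+13706. Dividing through by 178 gives the monic gcd s^2-2s+77.

77-2s+s^2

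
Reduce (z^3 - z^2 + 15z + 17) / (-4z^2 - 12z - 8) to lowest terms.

By polynomial division,
  z^3 - z^2 + 15z + 17 = (-(1/4)z + 1)(-4z^2 - 12z - 8) + (25z + 25)
  -4z^2 - 12z - 8 = (-(4/25)z - 8/25)(25z + 25) + (0)
Last nonzero remainder: 25z + 25. Dividing through by 25 gives the monic gcd z + 1.
Cancel z + 1 from numerator and denominator to get the reduced form.

(-z^2 + 2z - 17)/(4z + 8)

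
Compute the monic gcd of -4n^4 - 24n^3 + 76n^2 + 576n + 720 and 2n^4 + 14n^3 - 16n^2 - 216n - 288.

Euclidean algorithm in ℚ[n]:
  -4n^4 - 24n^3 + 76n^2 + 576n + 720 = (-2)(2n^4 + 14n^3 - 16n^2 - 216n - 288) + (4n^3 + 44n^2 + 144n + 144)
  2n^4 + 14n^3 - 16n^2 - 216n - 288 = ((1/2)n - 2)(4n^3 + 44n^2 + 144n + 144) + (0)
Last nonzero remainder: 4n^3 + 44n^2 + 144n + 144. Dividing through by 4 gives the monic gcd n^3 + 11n^2 + 36n + 36.

n^3 + 11n^2 + 36n + 36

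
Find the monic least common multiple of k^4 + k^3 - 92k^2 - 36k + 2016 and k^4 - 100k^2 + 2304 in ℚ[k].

Apply the Euclidean algorithm:
  k^4 + k^3 - 92k^2 - 36k + 2016 = (k^4 - 100k^2 + 2304) + (k^3 + 8k^2 - 36k - 288)
  k^4 - 100k^2 + 2304 = (k - 8)(k^3 + 8k^2 - 36k - 288) + (0)
The last nonzero remainder k^3 + 8k^2 - 36k - 288 is already monic.
Then lcm(f, g) = f·g / gcd(f, g); expanding and making the result monic gives the answer.

k^5 - 7k^4 - 100k^3 + 700k^2 + 2304k - 16128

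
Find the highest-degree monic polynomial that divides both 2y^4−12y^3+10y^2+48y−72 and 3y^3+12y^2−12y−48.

Euclidean algorithm in ℚ[y]:
  2y^4−12y^3+10y^2+48y−72 = ((2/3)y−20/3)(3y^3+12y^2−12y−48) + (98y^2−392)
  3y^3+12y^2−12y−48 = ((3/98)y+6/49)(98y^2−392) + (0)
Last nonzero remainder: 98y^2−392. Dividing through by 98 gives the monic gcd y^2−4.

y^2−4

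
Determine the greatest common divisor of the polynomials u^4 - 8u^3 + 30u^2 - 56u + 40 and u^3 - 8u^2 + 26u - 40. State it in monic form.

u^2 - 4u + 10

Euclidean algorithm in ℚ[u]:
  u^4 - 8u^3 + 30u^2 - 56u + 40 = (u)(u^3 - 8u^2 + 26u - 40) + (4u^2 - 16u + 40)
  u^3 - 8u^2 + 26u - 40 = ((1/4)u - 1)(4u^2 - 16u + 40) + (0)
Last nonzero remainder: 4u^2 - 16u + 40. Dividing through by 4 gives the monic gcd u^2 - 4u + 10.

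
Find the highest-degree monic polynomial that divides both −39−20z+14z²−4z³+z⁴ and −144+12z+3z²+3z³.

−3+z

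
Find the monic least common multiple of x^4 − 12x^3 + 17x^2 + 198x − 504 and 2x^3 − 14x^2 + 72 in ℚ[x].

x^5 − 10x^4 − 7x^3 + 232x^2 − 108x − 1008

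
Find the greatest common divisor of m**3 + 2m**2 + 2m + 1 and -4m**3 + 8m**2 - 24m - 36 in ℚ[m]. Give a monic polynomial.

m + 1

Repeated division with remainder:
  m**3 + 2m**2 + 2m + 1 = (-1/4)(-4m**3 + 8m**2 - 24m - 36) + (4m**2 - 4m - 8)
  -4m**3 + 8m**2 - 24m - 36 = (-m + 1)(4m**2 - 4m - 8) + (-28m - 28)
  4m**2 - 4m - 8 = (-(1/7)m + 2/7)(-28m - 28) + (0)
Last nonzero remainder: -28m - 28. Dividing through by -28 gives the monic gcd m + 1.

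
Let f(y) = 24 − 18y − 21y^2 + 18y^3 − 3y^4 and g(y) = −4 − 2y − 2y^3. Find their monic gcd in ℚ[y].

1 + y

Repeated division with remainder:
  −3y^4 + 18y^3 − 21y^2 − 18y + 24 = ((3/2)y − 9)(−2y^3 − 2y − 4) + (−18y^2 − 30y − 12)
  −2y^3 − 2y − 4 = ((1/9)y − 5/27)(−18y^2 − 30y − 12) + (−(56/9)y − 56/9)
  −18y^2 − 30y − 12 = ((81/28)y + 27/14)(−(56/9)y − 56/9) + (0)
Last nonzero remainder: −(56/9)y − 56/9. Dividing through by −56/9 gives the monic gcd y + 1.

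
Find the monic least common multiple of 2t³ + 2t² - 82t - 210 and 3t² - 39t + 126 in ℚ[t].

t⁴ - 5t³ - 47t² + 141t + 630

Euclidean algorithm in ℚ[t]:
  2t³ + 2t² - 82t - 210 = ((2/3)t + 28/3)(3t² - 39t + 126) + (198t - 1386)
  3t² - 39t + 126 = ((1/66)t - 1/11)(198t - 1386) + (0)
Last nonzero remainder: 198t - 1386. Dividing through by 198 gives the monic gcd t - 7.
Then lcm(f, g) = f·g / gcd(f, g); expanding and making the result monic gives the answer.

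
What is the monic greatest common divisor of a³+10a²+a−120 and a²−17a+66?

By polynomial division,
  a³+10a²+a−120 = (a+27)(a²−17a+66) + (394a−1902)
  a²−17a+66 = ((1/394)a−1199/38809)(394a−1902) + (280896/38809)
  394a−1902 = ((7645373/140448)a−12302453/46816)(280896/38809) + (0)
The last nonzero remainder is the constant 280896/38809, so the polynomials are coprime and gcd = 1.

1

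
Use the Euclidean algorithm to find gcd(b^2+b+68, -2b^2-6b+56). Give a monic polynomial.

1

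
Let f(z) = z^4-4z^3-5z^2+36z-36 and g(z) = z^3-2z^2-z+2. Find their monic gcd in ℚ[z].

z-2

By polynomial division,
  z^4-4z^3-5z^2+36z-36 = (z-2)(z^3-2z^2-z+2) + (-8z^2+32z-32)
  z^3-2z^2-z+2 = (-(1/8)z-1/4)(-8z^2+32z-32) + (3z-6)
  -8z^2+32z-32 = (-(8/3)z+16/3)(3z-6) + (0)
Last nonzero remainder: 3z-6. Dividing through by 3 gives the monic gcd z-2.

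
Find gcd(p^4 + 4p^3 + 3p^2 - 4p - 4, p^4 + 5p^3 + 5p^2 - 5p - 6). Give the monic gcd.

p^3 + 2p^2 - p - 2

By polynomial division,
  p^4 + 4p^3 + 3p^2 - 4p - 4 = (p^4 + 5p^3 + 5p^2 - 5p - 6) + (-p^3 - 2p^2 + p + 2)
  p^4 + 5p^3 + 5p^2 - 5p - 6 = (-p - 3)(-p^3 - 2p^2 + p + 2) + (0)
Last nonzero remainder: -p^3 - 2p^2 + p + 2. Dividing through by -1 gives the monic gcd p^3 + 2p^2 - p - 2.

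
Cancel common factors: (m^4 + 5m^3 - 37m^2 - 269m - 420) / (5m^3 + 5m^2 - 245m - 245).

By polynomial division,
  m^4 + 5m^3 - 37m^2 - 269m - 420 = ((1/5)m + 4/5)(5m^3 + 5m^2 - 245m - 245) + (8m^2 - 24m - 224)
  5m^3 + 5m^2 - 245m - 245 = ((5/8)m + 5/2)(8m^2 - 24m - 224) + (-45m + 315)
  8m^2 - 24m - 224 = (-(8/45)m - 32/45)(-45m + 315) + (0)
Last nonzero remainder: -45m + 315. Dividing through by -45 gives the monic gcd m - 7.
Cancel m - 7 from numerator and denominator to get the reduced form.

(m^3 + 12m^2 + 47m + 60)/(5m^2 + 40m + 35)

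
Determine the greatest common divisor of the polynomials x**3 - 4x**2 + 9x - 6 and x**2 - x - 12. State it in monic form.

1

Repeated division with remainder:
  x**3 - 4x**2 + 9x - 6 = (x - 3)(x**2 - x - 12) + (18x - 42)
  x**2 - x - 12 = ((1/18)x + 2/27)(18x - 42) + (-80/9)
  18x - 42 = (-(81/40)x + 189/40)(-80/9) + (0)
The last nonzero remainder is the constant -80/9, so the polynomials are coprime and gcd = 1.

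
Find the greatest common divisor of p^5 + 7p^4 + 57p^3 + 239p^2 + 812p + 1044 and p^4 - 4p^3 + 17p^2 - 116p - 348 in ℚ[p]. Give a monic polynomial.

p^3 + 2p^2 + 29p + 58

Euclidean algorithm in ℚ[p]:
  p^5 + 7p^4 + 57p^3 + 239p^2 + 812p + 1044 = (p + 11)(p^4 - 4p^3 + 17p^2 - 116p - 348) + (84p^3 + 168p^2 + 2436p + 4872)
  p^4 - 4p^3 + 17p^2 - 116p - 348 = ((1/84)p - 1/14)(84p^3 + 168p^2 + 2436p + 4872) + (0)
Last nonzero remainder: 84p^3 + 168p^2 + 2436p + 4872. Dividing through by 84 gives the monic gcd p^3 + 2p^2 + 29p + 58.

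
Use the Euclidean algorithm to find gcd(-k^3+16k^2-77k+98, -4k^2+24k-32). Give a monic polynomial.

k-2

Repeated division with remainder:
  -k^3+16k^2-77k+98 = ((1/4)k-5/2)(-4k^2+24k-32) + (-9k+18)
  -4k^2+24k-32 = ((4/9)k-16/9)(-9k+18) + (0)
Last nonzero remainder: -9k+18. Dividing through by -9 gives the monic gcd k-2.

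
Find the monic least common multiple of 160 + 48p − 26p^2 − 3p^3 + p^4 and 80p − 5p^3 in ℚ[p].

160p + 48p^2 − 26p^3 − 3p^4 + p^5

Euclidean algorithm in ℚ[p]:
  p^4 − 3p^3 − 26p^2 + 48p + 160 = (−(1/5)p + 3/5)(−5p^3 + 80p) + (−10p^2 + 160)
  −5p^3 + 80p = ((1/2)p)(−10p^2 + 160) + (0)
Last nonzero remainder: −10p^2 + 160. Dividing through by −10 gives the monic gcd p^2 − 16.
Then lcm(f, g) = f·g / gcd(f, g); expanding and making the result monic gives the answer.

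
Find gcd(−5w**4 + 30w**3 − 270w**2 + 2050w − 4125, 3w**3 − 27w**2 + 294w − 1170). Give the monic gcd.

w − 5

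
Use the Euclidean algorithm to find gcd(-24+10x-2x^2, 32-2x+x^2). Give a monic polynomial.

1

Euclidean algorithm in ℚ[x]:
  -2x^2+10x-24 = (-2)(x^2-2x+32) + (6x+40)
  x^2-2x+32 = ((1/6)x-13/9)(6x+40) + (808/9)
  6x+40 = ((27/404)x+45/101)(808/9) + (0)
The last nonzero remainder is the constant 808/9, so the polynomials are coprime and gcd = 1.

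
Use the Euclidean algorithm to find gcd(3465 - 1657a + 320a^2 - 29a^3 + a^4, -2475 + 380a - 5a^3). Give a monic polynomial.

45 - 11a + a^2

By polynomial division,
  a^4 - 29a^3 + 320a^2 - 1657a + 3465 = (-(1/5)a + 29/5)(-5a^3 + 380a - 2475) + (396a^2 - 4356a + 17820)
  -5a^3 + 380a - 2475 = (-(5/396)a - 5/36)(396a^2 - 4356a + 17820) + (0)
Last nonzero remainder: 396a^2 - 4356a + 17820. Dividing through by 396 gives the monic gcd a^2 - 11a + 45.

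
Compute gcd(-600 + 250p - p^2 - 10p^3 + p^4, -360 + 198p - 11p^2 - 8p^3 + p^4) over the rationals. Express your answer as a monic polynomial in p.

120 - 26p - 5p^2 + p^3

Apply the Euclidean algorithm:
  p^4 - 10p^3 - p^2 + 250p - 600 = (p^4 - 8p^3 - 11p^2 + 198p - 360) + (-2p^3 + 10p^2 + 52p - 240)
  p^4 - 8p^3 - 11p^2 + 198p - 360 = (-(1/2)p + 3/2)(-2p^3 + 10p^2 + 52p - 240) + (0)
Last nonzero remainder: -2p^3 + 10p^2 + 52p - 240. Dividing through by -2 gives the monic gcd p^3 - 5p^2 - 26p + 120.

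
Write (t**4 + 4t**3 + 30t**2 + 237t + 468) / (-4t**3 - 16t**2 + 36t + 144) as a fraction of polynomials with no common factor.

By polynomial division,
  t**4 + 4t**3 + 30t**2 + 237t + 468 = (-(1/4)t)(-4t**3 - 16t**2 + 36t + 144) + (39t**2 + 273t + 468)
  -4t**3 - 16t**2 + 36t + 144 = (-(4/39)t + 4/13)(39t**2 + 273t + 468) + (0)
Last nonzero remainder: 39t**2 + 273t + 468. Dividing through by 39 gives the monic gcd t**2 + 7t + 12.
Cancel t**2 + 7t + 12 from numerator and denominator to get the reduced form.

(-t**2 + 3t - 39)/(4t - 12)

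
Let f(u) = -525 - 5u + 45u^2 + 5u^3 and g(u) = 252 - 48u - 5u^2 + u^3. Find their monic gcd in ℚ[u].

Euclidean algorithm in ℚ[u]:
  5u^3 + 45u^2 - 5u - 525 = (5)(u^3 - 5u^2 - 48u + 252) + (70u^2 + 235u - 1785)
  u^3 - 5u^2 - 48u + 252 = ((1/70)u - 117/980)(70u^2 + 235u - 1785) + ((1089/196)u + 1089/28)
  70u^2 + 235u - 1785 = ((13720/1089)u - 16660/363)((1089/196)u + 1089/28) + (0)
Last nonzero remainder: (1089/196)u + 1089/28. Dividing through by 1089/196 gives the monic gcd u + 7.

7 + u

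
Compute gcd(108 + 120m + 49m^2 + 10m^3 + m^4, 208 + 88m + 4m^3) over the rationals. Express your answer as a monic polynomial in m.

2 + m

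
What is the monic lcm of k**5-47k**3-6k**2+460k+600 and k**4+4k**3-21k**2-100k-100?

k**6+5k**5-47k**4-241k**3+430k**2+2900k+3000

Repeated division with remainder:
  k**5-47k**3-6k**2+460k+600 = (k-4)(k**4+4k**3-21k**2-100k-100) + (-10k**3+10k**2+160k+200)
  k**4+4k**3-21k**2-100k-100 = (-(1/10)k-1/2)(-10k**3+10k**2+160k+200) + (0)
Last nonzero remainder: -10k**3+10k**2+160k+200. Dividing through by -10 gives the monic gcd k**3-k**2-16k-20.
Then lcm(f, g) = f·g / gcd(f, g); expanding and making the result monic gives the answer.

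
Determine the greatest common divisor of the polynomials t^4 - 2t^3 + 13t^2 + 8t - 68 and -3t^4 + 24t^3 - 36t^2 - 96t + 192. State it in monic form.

Apply the Euclidean algorithm:
  t^4 - 2t^3 + 13t^2 + 8t - 68 = (-1/3)(-3t^4 + 24t^3 - 36t^2 - 96t + 192) + (6t^3 + t^2 - 24t - 4)
  -3t^4 + 24t^3 - 36t^2 - 96t + 192 = (-(1/2)t + 49/12)(6t^3 + t^2 - 24t - 4) + (-(625/12)t^2 + 625/3)
  6t^3 + t^2 - 24t - 4 = (-(72/625)t - 12/625)(-(625/12)t^2 + 625/3) + (0)
Last nonzero remainder: -(625/12)t^2 + 625/3. Dividing through by -625/12 gives the monic gcd t^2 - 4.

t^2 - 4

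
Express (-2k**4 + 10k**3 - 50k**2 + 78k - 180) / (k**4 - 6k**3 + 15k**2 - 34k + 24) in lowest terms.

By polynomial division,
  -2k**4 + 10k**3 - 50k**2 + 78k - 180 = (-2)(k**4 - 6k**3 + 15k**2 - 34k + 24) + (-2k**3 - 20k**2 + 10k - 132)
  k**4 - 6k**3 + 15k**2 - 34k + 24 = (-(1/2)k + 8)(-2k**3 - 20k**2 + 10k - 132) + (180k**2 - 180k + 1080)
  -2k**3 - 20k**2 + 10k - 132 = (-(1/90)k - 11/90)(180k**2 - 180k + 1080) + (0)
Last nonzero remainder: 180k**2 - 180k + 1080. Dividing through by 180 gives the monic gcd k**2 - k + 6.
Cancel k**2 - k + 6 from numerator and denominator to get the reduced form.

(-2k**2 + 8k - 30)/(k**2 - 5k + 4)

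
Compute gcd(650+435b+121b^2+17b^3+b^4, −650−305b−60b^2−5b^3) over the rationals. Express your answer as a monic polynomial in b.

Euclidean algorithm in ℚ[b]:
  b^4+17b^3+121b^2+435b+650 = (−(1/5)b−1)(−5b^3−60b^2−305b−650) + (0)
Last nonzero remainder: −5b^3−60b^2−305b−650. Dividing through by −5 gives the monic gcd b^3+12b^2+61b+130.

130+61b+12b^2+b^3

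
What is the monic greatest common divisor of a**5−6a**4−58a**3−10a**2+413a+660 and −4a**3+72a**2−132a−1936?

By polynomial division,
  a**5−6a**4−58a**3−10a**2+413a+660 = (−(1/4)a**2−3a−125/4)(−4a**3+72a**2−132a−1936) + (1360a**2−9520a−59840)
  −4a**3+72a**2−132a−1936 = (−(1/340)a+11/340)(1360a**2−9520a−59840) + (0)
Last nonzero remainder: 1360a**2−9520a−59840. Dividing through by 1360 gives the monic gcd a**2−7a−44.

a**2−7a−44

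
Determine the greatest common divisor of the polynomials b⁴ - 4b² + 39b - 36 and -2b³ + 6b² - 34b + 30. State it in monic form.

b - 1

Apply the Euclidean algorithm:
  b⁴ - 4b² + 39b - 36 = (-(1/2)b - 3/2)(-2b³ + 6b² - 34b + 30) + (-12b² + 3b + 9)
  -2b³ + 6b² - 34b + 30 = ((1/6)b - 11/24)(-12b² + 3b + 9) + (-(273/8)b + 273/8)
  -12b² + 3b + 9 = ((32/91)b + 24/91)(-(273/8)b + 273/8) + (0)
Last nonzero remainder: -(273/8)b + 273/8. Dividing through by -273/8 gives the monic gcd b - 1.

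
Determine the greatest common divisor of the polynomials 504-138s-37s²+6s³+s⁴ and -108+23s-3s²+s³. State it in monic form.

-4+s

Repeated division with remainder:
  s⁴+6s³-37s²-138s+504 = (s+9)(s³-3s²+23s-108) + (-33s²-237s+1476)
  s³-3s²+23s-108 = (-(1/33)s+112/363)(-33s²-237s+1476) + ((17043/121)s-68172/121)
  -33s²-237s+1476 = (-(1331/5681)s-14883/5681)((17043/121)s-68172/121) + (0)
Last nonzero remainder: (17043/121)s-68172/121. Dividing through by 17043/121 gives the monic gcd s-4.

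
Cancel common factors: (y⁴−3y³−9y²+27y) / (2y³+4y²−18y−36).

Apply the Euclidean algorithm:
  y⁴−3y³−9y²+27y = ((1/2)y−5/2)(2y³+4y²−18y−36) + (10y²−90)
  2y³+4y²−18y−36 = ((1/5)y+2/5)(10y²−90) + (0)
Last nonzero remainder: 10y²−90. Dividing through by 10 gives the monic gcd y²−9.
Cancel y²−9 from numerator and denominator to get the reduced form.

(y²−3y)/(2y+4)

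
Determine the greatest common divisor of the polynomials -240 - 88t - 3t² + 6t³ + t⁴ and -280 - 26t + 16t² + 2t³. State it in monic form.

Repeated division with remainder:
  t⁴ + 6t³ - 3t² - 88t - 240 = ((1/2)t - 1)(2t³ + 16t² - 26t - 280) + (26t² + 26t - 520)
  2t³ + 16t² - 26t - 280 = ((1/13)t + 7/13)(26t² + 26t - 520) + (0)
Last nonzero remainder: 26t² + 26t - 520. Dividing through by 26 gives the monic gcd t² + t - 20.

-20 + t + t²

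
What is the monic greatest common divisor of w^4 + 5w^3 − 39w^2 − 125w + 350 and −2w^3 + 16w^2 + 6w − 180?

w − 5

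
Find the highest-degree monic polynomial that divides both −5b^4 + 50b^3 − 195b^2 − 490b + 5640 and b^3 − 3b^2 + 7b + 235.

By polynomial division,
  −5b^4 + 50b^3 − 195b^2 − 490b + 5640 = (−5b + 35)(b^3 − 3b^2 + 7b + 235) + (−55b^2 + 440b − 2585)
  b^3 − 3b^2 + 7b + 235 = (−(1/55)b − 1/11)(−55b^2 + 440b − 2585) + (0)
Last nonzero remainder: −55b^2 + 440b − 2585. Dividing through by −55 gives the monic gcd b^2 − 8b + 47.

b^2 − 8b + 47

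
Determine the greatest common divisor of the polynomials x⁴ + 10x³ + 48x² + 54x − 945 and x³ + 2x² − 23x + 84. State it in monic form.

By polynomial division,
  x⁴ + 10x³ + 48x² + 54x − 945 = (x + 8)(x³ + 2x² − 23x + 84) + (55x² + 154x − 1617)
  x³ + 2x² − 23x + 84 = ((1/55)x − 4/275)(55x² + 154x − 1617) + ((216/25)x + 1512/25)
  55x² + 154x − 1617 = ((1375/216)x − 1925/72)((216/25)x + 1512/25) + (0)
Last nonzero remainder: (216/25)x + 1512/25. Dividing through by 216/25 gives the monic gcd x + 7.

x + 7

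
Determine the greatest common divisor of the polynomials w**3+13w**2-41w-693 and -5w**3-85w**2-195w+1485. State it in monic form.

Apply the Euclidean algorithm:
  w**3+13w**2-41w-693 = (-1/5)(-5w**3-85w**2-195w+1485) + (-4w**2-80w-396)
  -5w**3-85w**2-195w+1485 = ((5/4)w-15/4)(-4w**2-80w-396) + (0)
Last nonzero remainder: -4w**2-80w-396. Dividing through by -4 gives the monic gcd w**2+20w+99.

w**2+20w+99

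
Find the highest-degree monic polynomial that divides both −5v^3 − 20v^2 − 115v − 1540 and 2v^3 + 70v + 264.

v^2 − 3v + 44

By polynomial division,
  −5v^3 − 20v^2 − 115v − 1540 = (−5/2)(2v^3 + 70v + 264) + (−20v^2 + 60v − 880)
  2v^3 + 70v + 264 = (−(1/10)v − 3/10)(−20v^2 + 60v − 880) + (0)
Last nonzero remainder: −20v^2 + 60v − 880. Dividing through by −20 gives the monic gcd v^2 − 3v + 44.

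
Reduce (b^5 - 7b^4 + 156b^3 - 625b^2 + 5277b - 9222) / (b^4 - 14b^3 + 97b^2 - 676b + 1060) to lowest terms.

(b^2 - 3b + 87)/(b - 10)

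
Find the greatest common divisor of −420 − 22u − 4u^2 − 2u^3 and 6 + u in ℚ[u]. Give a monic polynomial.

6 + u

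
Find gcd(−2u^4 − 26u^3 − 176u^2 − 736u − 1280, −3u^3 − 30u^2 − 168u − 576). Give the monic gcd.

Apply the Euclidean algorithm:
  −2u^4 − 26u^3 − 176u^2 − 736u − 1280 = ((2/3)u + 2)(−3u^3 − 30u^2 − 168u − 576) + (−4u^2 − 16u − 128)
  −3u^3 − 30u^2 − 168u − 576 = ((3/4)u + 9/2)(−4u^2 − 16u − 128) + (0)
Last nonzero remainder: −4u^2 − 16u − 128. Dividing through by −4 gives the monic gcd u^2 + 4u + 32.

u^2 + 4u + 32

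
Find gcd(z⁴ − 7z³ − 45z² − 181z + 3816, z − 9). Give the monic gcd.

z − 9

Repeated division with remainder:
  z⁴ − 7z³ − 45z² − 181z + 3816 = (z³ + 2z² − 27z − 424)(z − 9) + (0)
The last nonzero remainder z − 9 is already monic.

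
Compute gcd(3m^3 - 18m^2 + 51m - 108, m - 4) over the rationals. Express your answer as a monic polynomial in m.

Euclidean algorithm in ℚ[m]:
  3m^3 - 18m^2 + 51m - 108 = (3m^2 - 6m + 27)(m - 4) + (0)
The last nonzero remainder m - 4 is already monic.

m - 4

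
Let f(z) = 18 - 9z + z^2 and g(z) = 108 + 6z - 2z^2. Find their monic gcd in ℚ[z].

1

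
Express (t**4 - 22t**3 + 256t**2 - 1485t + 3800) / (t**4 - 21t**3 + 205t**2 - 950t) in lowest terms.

(t**2 - 11t + 40)/(t**2 - 10t)

By polynomial division,
  t**4 - 22t**3 + 256t**2 - 1485t + 3800 = (t**4 - 21t**3 + 205t**2 - 950t) + (-t**3 + 51t**2 - 535t + 3800)
  t**4 - 21t**3 + 205t**2 - 950t = (-t - 30)(-t**3 + 51t**2 - 535t + 3800) + (1200t**2 - 13200t + 114000)
  -t**3 + 51t**2 - 535t + 3800 = (-(1/1200)t + 1/30)(1200t**2 - 13200t + 114000) + (0)
Last nonzero remainder: 1200t**2 - 13200t + 114000. Dividing through by 1200 gives the monic gcd t**2 - 11t + 95.
Cancel t**2 - 11t + 95 from numerator and denominator to get the reduced form.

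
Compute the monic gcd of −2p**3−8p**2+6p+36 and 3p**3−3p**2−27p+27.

p+3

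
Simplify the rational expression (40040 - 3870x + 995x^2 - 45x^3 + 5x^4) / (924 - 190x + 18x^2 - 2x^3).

(-520 + 30x - 5x^2)/(-12 + 2x)

By polynomial division,
  5x^4 - 45x^3 + 995x^2 - 3870x + 40040 = (-(5/2)x)(-2x^3 + 18x^2 - 190x + 924) + (520x^2 - 1560x + 40040)
  -2x^3 + 18x^2 - 190x + 924 = (-(1/260)x + 3/130)(520x^2 - 1560x + 40040) + (0)
Last nonzero remainder: 520x^2 - 1560x + 40040. Dividing through by 520 gives the monic gcd x^2 - 3x + 77.
Cancel x^2 - 3x + 77 from numerator and denominator to get the reduced form.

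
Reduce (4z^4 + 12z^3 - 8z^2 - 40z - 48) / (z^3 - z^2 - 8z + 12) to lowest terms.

(4z^2 + 8z + 8)/(z - 2)

By polynomial division,
  4z^4 + 12z^3 - 8z^2 - 40z - 48 = (4z + 16)(z^3 - z^2 - 8z + 12) + (40z^2 + 40z - 240)
  z^3 - z^2 - 8z + 12 = ((1/40)z - 1/20)(40z^2 + 40z - 240) + (0)
Last nonzero remainder: 40z^2 + 40z - 240. Dividing through by 40 gives the monic gcd z^2 + z - 6.
Cancel z^2 + z - 6 from numerator and denominator to get the reduced form.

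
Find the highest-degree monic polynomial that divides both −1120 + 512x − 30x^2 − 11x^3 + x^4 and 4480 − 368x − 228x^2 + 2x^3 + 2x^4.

Apply the Euclidean algorithm:
  x^4 − 11x^3 − 30x^2 + 512x − 1120 = (1/2)(2x^4 + 2x^3 − 228x^2 − 368x + 4480) + (−12x^3 + 84x^2 + 696x − 3360)
  2x^4 + 2x^3 − 228x^2 − 368x + 4480 = (−(1/6)x − 4/3)(−12x^3 + 84x^2 + 696x − 3360) + (0)
Last nonzero remainder: −12x^3 + 84x^2 + 696x − 3360. Dividing through by −12 gives the monic gcd x^3 − 7x^2 − 58x + 280.

280 − 58x − 7x^2 + x^3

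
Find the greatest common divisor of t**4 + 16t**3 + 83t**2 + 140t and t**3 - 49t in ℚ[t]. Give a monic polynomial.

Repeated division with remainder:
  t**4 + 16t**3 + 83t**2 + 140t = (t + 16)(t**3 - 49t) + (132t**2 + 924t)
  t**3 - 49t = ((1/132)t - 7/132)(132t**2 + 924t) + (0)
Last nonzero remainder: 132t**2 + 924t. Dividing through by 132 gives the monic gcd t**2 + 7t.

t**2 + 7t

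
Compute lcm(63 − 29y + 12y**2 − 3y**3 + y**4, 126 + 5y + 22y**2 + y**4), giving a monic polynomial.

882 − 469y + 260y**2 − 83y**3 + 29y**4 − 4y**5 + y**6

By polynomial division,
  y**4 − 3y**3 + 12y**2 − 29y + 63 = (y**4 + 22y**2 + 5y + 126) + (−3y**3 − 10y**2 − 34y − 63)
  y**4 + 22y**2 + 5y + 126 = (−(1/3)y + 10/9)(−3y**3 − 10y**2 − 34y − 63) + ((196/9)y**2 + (196/9)y + 196)
  −3y**3 − 10y**2 − 34y − 63 = (−(27/196)y − 9/28)((196/9)y**2 + (196/9)y + 196) + (0)
Last nonzero remainder: (196/9)y**2 + (196/9)y + 196. Dividing through by 196/9 gives the monic gcd y**2 + y + 9.
Then lcm(f, g) = f·g / gcd(f, g); expanding and making the result monic gives the answer.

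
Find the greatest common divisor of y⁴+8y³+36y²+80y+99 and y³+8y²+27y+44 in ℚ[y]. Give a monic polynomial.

y²+4y+11

Euclidean algorithm in ℚ[y]:
  y⁴+8y³+36y²+80y+99 = (y)(y³+8y²+27y+44) + (9y²+36y+99)
  y³+8y²+27y+44 = ((1/9)y+4/9)(9y²+36y+99) + (0)
Last nonzero remainder: 9y²+36y+99. Dividing through by 9 gives the monic gcd y²+4y+11.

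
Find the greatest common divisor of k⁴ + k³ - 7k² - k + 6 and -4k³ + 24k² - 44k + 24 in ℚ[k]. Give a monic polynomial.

Apply the Euclidean algorithm:
  k⁴ + k³ - 7k² - k + 6 = (-(1/4)k - 7/4)(-4k³ + 24k² - 44k + 24) + (24k² - 72k + 48)
  -4k³ + 24k² - 44k + 24 = (-(1/6)k + 1/2)(24k² - 72k + 48) + (0)
Last nonzero remainder: 24k² - 72k + 48. Dividing through by 24 gives the monic gcd k² - 3k + 2.

k² - 3k + 2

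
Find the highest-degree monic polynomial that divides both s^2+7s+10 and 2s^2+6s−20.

s+5

By polynomial division,
  s^2+7s+10 = (1/2)(2s^2+6s−20) + (4s+20)
  2s^2+6s−20 = ((1/2)s−1)(4s+20) + (0)
Last nonzero remainder: 4s+20. Dividing through by 4 gives the monic gcd s+5.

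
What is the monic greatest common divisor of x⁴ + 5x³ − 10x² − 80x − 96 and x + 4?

x + 4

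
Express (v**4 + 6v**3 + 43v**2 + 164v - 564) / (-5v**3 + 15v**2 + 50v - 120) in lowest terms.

By polynomial division,
  v**4 + 6v**3 + 43v**2 + 164v - 564 = (-(1/5)v - 9/5)(-5v**3 + 15v**2 + 50v - 120) + (80v**2 + 230v - 780)
  -5v**3 + 15v**2 + 50v - 120 = (-(1/16)v + 47/128)(80v**2 + 230v - 780) + (-(5325/64)v + 5325/32)
  80v**2 + 230v - 780 = (-(1024/1065)v - 1664/355)(-(5325/64)v + 5325/32) + (0)
Last nonzero remainder: -(5325/64)v + 5325/32. Dividing through by -5325/64 gives the monic gcd v - 2.
Cancel v - 2 from numerator and denominator to get the reduced form.

(-v**3 - 8v**2 - 59v - 282)/(5v**2 - 5v - 60)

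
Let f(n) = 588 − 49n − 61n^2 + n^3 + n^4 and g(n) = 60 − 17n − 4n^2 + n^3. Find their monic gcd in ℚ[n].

−12 + n + n^2

Apply the Euclidean algorithm:
  n^4 + n^3 − 61n^2 − 49n + 588 = (n + 5)(n^3 − 4n^2 − 17n + 60) + (−24n^2 − 24n + 288)
  n^3 − 4n^2 − 17n + 60 = (−(1/24)n + 5/24)(−24n^2 − 24n + 288) + (0)
Last nonzero remainder: −24n^2 − 24n + 288. Dividing through by −24 gives the monic gcd n^2 + n − 12.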